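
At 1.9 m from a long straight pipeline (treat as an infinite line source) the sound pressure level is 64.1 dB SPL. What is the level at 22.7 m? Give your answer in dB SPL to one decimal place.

Cylindrical spreading from a line source gives a 10·log₁₀(r₂/r₁) drop.
L₂ = 64.1 − 10·log₁₀(22.7/1.9) = 64.1 − 10.773 = 53.33 dB SPL.

53.3 dB SPL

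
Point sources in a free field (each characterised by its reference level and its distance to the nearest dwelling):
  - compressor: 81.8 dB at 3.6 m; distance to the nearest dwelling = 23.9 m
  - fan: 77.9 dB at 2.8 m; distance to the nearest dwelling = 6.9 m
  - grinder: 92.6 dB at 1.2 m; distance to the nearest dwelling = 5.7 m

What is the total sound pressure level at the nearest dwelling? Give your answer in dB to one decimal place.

79.7 dB

First find each source's level at the receiver (point-source: −20·log₁₀(r/r_ref)), then combine on an intensity basis.
compressor: 81.8 − 20·log₁₀(23.9/3.6) = 81.8 − 16.44 = 65.36 dB.
fan: 77.9 − 20·log₁₀(6.9/2.8) = 77.9 − 7.83 = 70.07 dB.
grinder: 92.6 − 20·log₁₀(5.7/1.2) = 92.6 − 13.53 = 79.07 dB.
Σ 10^(L/10) = 9.424e+07 → L_total = 10·log₁₀(9.424e+07) = 79.74 dB.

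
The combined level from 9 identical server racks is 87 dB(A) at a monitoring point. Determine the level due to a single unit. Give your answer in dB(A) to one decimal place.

77.5 dB(A)

Dividing the total intensity by 9 lowers the level by 10·log₁₀ 9 = 9.542 dB: L₁ = 87 − 9.542.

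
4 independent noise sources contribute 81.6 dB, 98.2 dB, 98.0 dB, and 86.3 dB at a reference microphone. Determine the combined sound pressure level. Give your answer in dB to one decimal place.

Incoherent sources combine by intensity addition: L_total = 10·log₁₀(Σ 10^(L_i/10)).
Σ 10^(L/10) = 10^(81.6/10) + 10^(98.2/10) + 10^(98.0/10) + 10^(86.3/10) = 1.349e+10.
L_total = 10·log₁₀(1.349e+10) = 101.30 dB.

101.3 dB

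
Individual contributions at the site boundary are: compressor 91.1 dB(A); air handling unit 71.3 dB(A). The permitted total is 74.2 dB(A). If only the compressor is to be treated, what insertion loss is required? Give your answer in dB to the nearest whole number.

Everything except the compressor sums to 10^(71.3/10) = 1.349e+07 in linear terms, 71.30 dB(A).
The limit corresponds to 10^(74.2/10) = 2.630e+07; subtracting the fixed part leaves 1.281e+07 for the compressor, i.e. 71.08 dB(A).
So the compressor must be reduced from 91.1 to 71.08 dB(A): IL = 20.02 dB.

20 dB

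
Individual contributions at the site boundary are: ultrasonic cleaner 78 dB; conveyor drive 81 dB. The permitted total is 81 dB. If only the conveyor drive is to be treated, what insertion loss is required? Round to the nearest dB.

Fixed contribution from the other source: Σ 10^(L/10) = 10^(78/10) = 6.310e+07 (78.00 dB).
To meet 81 dB overall, the treated conveyor drive may contribute at most 10^(81/10) − 6.310e+07 = 6.280e+07, i.e. 77.98 dB.
Required insertion loss = 81 − 77.98 = 3.02 dB.

3 dB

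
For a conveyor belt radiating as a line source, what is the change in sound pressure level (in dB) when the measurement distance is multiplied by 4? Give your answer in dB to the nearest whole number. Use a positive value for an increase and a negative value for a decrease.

-6 dB

With cylindrical spreading the level changes by −10·log₁₀(r₂/r₁).
ΔL = −10·log₁₀(4) = -6.02 dB.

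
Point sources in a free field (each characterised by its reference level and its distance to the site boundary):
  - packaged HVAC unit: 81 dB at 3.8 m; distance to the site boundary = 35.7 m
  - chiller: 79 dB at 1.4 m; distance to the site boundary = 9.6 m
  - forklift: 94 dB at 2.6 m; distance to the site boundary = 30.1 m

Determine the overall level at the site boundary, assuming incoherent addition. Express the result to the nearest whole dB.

73 dB

First find each source's level at the receiver (point-source: −20·log₁₀(r/r_ref)), then combine on an intensity basis.
packaged HVAC unit: 81 − 20·log₁₀(35.7/3.8) = 81 − 19.46 = 61.54 dB.
chiller: 79 − 20·log₁₀(9.6/1.4) = 79 − 16.72 = 62.28 dB.
forklift: 94 − 20·log₁₀(30.1/2.6) = 94 − 21.27 = 72.73 dB.
Σ 10^(L/10) = 2.186e+07 → L_total = 10·log₁₀(2.186e+07) = 73.40 dB.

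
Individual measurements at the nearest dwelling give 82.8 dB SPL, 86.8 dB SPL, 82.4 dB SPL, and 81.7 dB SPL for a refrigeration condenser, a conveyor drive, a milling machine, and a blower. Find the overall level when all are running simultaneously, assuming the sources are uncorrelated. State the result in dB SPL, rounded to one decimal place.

For uncorrelated sources the intensities add, so convert each level to linear form, sum, and take 10·log₁₀ of the total.
Σ 10^(L/10) = 10^(82.8/10) + 10^(86.8/10) + 10^(82.4/10) + 10^(81.7/10) = 9.909e+08.
L_total = 10·log₁₀(9.909e+08) = 89.96 dB SPL.

90.0 dB SPL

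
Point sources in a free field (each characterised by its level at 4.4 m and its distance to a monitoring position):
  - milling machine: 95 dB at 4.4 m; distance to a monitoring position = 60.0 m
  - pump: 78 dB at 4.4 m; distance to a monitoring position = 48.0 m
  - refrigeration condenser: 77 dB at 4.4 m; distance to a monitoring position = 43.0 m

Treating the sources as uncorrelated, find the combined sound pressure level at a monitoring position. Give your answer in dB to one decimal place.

72.6 dB

Propagate each source to the receiver with L = L_ref − 20·log₁₀(r/r_ref), then add intensities.
milling machine: 95 − 20·log₁₀(60.0/4.4) = 95 − 22.69 = 72.31 dB.
pump: 78 − 20·log₁₀(48.0/4.4) = 78 − 20.76 = 57.24 dB.
refrigeration condenser: 77 − 20·log₁₀(43.0/4.4) = 77 − 19.80 = 57.20 dB.
Σ 10^(L/10) = 1.806e+07 → L_total = 10·log₁₀(1.806e+07) = 72.57 dB.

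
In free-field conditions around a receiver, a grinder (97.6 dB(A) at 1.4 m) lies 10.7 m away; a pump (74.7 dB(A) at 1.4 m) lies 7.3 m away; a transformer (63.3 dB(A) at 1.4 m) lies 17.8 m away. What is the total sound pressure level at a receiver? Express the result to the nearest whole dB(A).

80 dB(A)

Propagate each source to the receiver with L = L_ref − 20·log₁₀(r/r_ref), then add intensities.
grinder: 97.6 − 20·log₁₀(10.7/1.4) = 97.6 − 17.67 = 79.93 dB(A).
pump: 74.7 − 20·log₁₀(7.3/1.4) = 74.7 − 14.34 = 60.36 dB(A).
transformer: 63.3 − 20·log₁₀(17.8/1.4) = 63.3 − 22.09 = 41.21 dB(A).
Σ 10^(L/10) = 9.961e+07 → L_total = 10·log₁₀(9.961e+07) = 79.98 dB(A).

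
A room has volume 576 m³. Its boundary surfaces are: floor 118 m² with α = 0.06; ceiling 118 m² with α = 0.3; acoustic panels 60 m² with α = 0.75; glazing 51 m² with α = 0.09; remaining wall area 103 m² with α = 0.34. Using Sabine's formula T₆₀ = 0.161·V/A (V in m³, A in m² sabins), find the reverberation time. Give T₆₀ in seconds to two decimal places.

A = Σ Sᵢαᵢ = 118·0.06 + 118·0.3 + 60·0.75 + 51·0.09 + 103·0.34 = 127.09 m².
T₆₀ = 0.161·V/A = 0.161·576/127.09 = 0.730 s.

0.73 s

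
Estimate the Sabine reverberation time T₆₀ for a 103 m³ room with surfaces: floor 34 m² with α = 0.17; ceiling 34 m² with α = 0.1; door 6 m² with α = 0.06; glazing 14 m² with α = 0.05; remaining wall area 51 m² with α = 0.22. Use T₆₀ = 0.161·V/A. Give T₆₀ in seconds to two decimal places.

0.77 s

Summing Sᵢαᵢ: 34·0.17 + 34·0.1 + 6·0.06 + 14·0.05 + 51·0.22 = 21.46 m².
T₆₀ = 0.161·V/A = 0.161·103/21.46 = 0.773 s.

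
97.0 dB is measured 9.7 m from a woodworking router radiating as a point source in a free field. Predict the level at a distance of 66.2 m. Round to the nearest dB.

80 dB

For a point source, L₂ = L₁ − 20·log₁₀(r₂/r₁).
L₂ = 97.0 − 20·log₁₀(66.2/9.7) = 97.0 − 16.682 = 80.32 dB.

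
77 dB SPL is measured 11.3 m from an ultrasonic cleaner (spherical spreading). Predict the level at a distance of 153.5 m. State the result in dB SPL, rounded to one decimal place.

54.3 dB SPL

For a point source, L₂ = L₁ − 20·log₁₀(r₂/r₁).
L₂ = 77 − 20·log₁₀(153.5/11.3) = 77 − 22.661 = 54.34 dB SPL.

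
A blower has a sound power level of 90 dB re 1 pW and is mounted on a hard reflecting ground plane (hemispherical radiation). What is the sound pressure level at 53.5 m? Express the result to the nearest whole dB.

47 dB

Free-field hemispherical radiation: L_p = L_w − 10·log₁₀(2π·r²), r = 53.5 m.
2π·r² = 1.798e+04 m², 10·log₁₀ of that is 42.549 dB.
L_p = 90 − 42.549 = 47.45 dB.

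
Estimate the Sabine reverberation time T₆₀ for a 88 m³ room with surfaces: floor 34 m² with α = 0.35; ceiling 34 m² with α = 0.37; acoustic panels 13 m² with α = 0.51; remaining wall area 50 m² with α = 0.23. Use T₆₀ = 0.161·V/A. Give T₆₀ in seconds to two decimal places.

0.33 s

A = Σ Sᵢαᵢ = 34·0.35 + 34·0.37 + 13·0.51 + 50·0.23 = 42.61 m².
T₆₀ = 0.161·V/A = 0.161·88/42.61 = 0.333 s.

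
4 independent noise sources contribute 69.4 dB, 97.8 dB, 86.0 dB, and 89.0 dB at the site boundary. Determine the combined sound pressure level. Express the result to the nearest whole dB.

99 dB

For uncorrelated sources the intensities add, so convert each level to linear form, sum, and take 10·log₁₀ of the total.
Σ 10^(L/10) = 10^(69.4/10) + 10^(97.8/10) + 10^(86.0/10) + 10^(89.0/10) = 7.227e+09.
L_total = 10·log₁₀(7.227e+09) = 98.59 dB.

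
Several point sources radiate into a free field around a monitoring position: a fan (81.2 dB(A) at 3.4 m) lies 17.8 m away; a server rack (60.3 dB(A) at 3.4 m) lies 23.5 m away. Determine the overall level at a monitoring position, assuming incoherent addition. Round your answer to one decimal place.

First find each source's level at the receiver (point-source: −20·log₁₀(r/r_ref)), then combine on an intensity basis.
fan: 81.2 − 20·log₁₀(17.8/3.4) = 81.2 − 14.38 = 66.82 dB(A).
server rack: 60.3 − 20·log₁₀(23.5/3.4) = 60.3 − 16.79 = 43.51 dB(A).
Σ 10^(L/10) = 4.832e+06 → L_total = 10·log₁₀(4.832e+06) = 66.84 dB(A).

66.8 dB(A)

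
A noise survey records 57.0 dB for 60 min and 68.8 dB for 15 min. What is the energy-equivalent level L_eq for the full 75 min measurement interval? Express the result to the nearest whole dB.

The energy average is taken in the linear domain: L_eq = 10·log₁₀[(Σ tᵢ·10^(Lᵢ/10))/T], T = 75 min.
Σ tᵢ·10^(Lᵢ/10) = 60·10^(57.0/10) + 15·10^(68.8/10) = 1.439e+08.
L_eq = 10·log₁₀(1.439e+08/75) = 62.83 dB.

63 dB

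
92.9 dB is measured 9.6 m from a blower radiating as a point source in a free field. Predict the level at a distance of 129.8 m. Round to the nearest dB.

70 dB

Spherical spreading from a point source gives a 20·log₁₀(r₂/r₁) drop.
L₂ = 92.9 − 20·log₁₀(129.8/9.6) = 92.9 − 22.620 = 70.28 dB.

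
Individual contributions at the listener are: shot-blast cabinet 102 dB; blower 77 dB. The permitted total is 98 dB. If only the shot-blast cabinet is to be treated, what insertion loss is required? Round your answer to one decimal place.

4.0 dB

The untreated sources together contribute 10^(77/10) = 5.012e+07, i.e. 77.00 dB.
The limit corresponds to 10^(98/10) = 6.310e+09; subtracting the fixed part leaves 6.259e+09 for the shot-blast cabinet, i.e. 97.97 dB.
So the shot-blast cabinet must be reduced from 102 to 97.97 dB: IL = 4.03 dB.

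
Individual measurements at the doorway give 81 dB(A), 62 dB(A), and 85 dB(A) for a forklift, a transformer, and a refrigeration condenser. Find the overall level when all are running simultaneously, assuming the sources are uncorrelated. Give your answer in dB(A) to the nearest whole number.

86 dB(A)

For uncorrelated sources the intensities add, so convert each level to linear form, sum, and take 10·log₁₀ of the total.
Σ 10^(L/10) = 10^(81/10) + 10^(62/10) + 10^(85/10) = 4.437e+08.
L_total = 10·log₁₀(4.437e+08) = 86.47 dB(A).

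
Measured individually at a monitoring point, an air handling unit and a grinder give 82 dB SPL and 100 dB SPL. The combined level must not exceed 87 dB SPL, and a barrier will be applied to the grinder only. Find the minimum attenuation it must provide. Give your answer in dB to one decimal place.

The untreated sources together contribute 10^(82/10) = 1.585e+08, i.e. 82.00 dB SPL.
To meet 87 dB SPL overall, the treated grinder may contribute at most 10^(87/10) − 1.585e+08 = 3.427e+08, i.e. 85.35 dB SPL.
So the grinder must be reduced from 100 to 85.35 dB SPL: IL = 14.65 dB.

14.7 dB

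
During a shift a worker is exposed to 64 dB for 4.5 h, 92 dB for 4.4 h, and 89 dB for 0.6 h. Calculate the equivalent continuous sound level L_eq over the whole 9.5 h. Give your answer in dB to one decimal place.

The energy average is taken in the linear domain: L_eq = 10·log₁₀[(Σ tᵢ·10^(Lᵢ/10))/T], T = 9.5 h.
Σ tᵢ·10^(Lᵢ/10) = 4.5·10^(64/10) + 4.4·10^(92/10) + 0.6·10^(89/10) = 7.461e+09.
L_eq = 10·log₁₀(7.461e+09/9.5) = 88.95 dB.

89.0 dB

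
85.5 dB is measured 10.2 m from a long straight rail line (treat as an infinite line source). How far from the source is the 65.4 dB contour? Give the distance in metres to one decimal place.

1043.8 m

The 20.1 dB drop corresponds to a distance ratio of 10^(20.1/10) for a line source.
r₂ = 10.2·10^((85.5−65.4)/10) = 10.2·10^(20.1/10) = 1043.76 m.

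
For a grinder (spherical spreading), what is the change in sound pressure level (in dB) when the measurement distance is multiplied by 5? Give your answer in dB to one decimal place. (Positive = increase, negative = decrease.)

-14.0 dB

A point source loses 6 dB per doubling of distance; generally ΔL = −20·log₁₀(r₂/r₁).
ΔL = −20·log₁₀(5) = -13.98 dB.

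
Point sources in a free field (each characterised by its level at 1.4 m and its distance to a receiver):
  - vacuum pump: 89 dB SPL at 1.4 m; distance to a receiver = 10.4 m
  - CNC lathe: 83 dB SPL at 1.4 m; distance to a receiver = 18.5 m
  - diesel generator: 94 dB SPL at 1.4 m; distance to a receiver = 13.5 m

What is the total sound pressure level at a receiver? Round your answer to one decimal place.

76.3 dB SPL

Propagate each source to the receiver with L = L_ref − 20·log₁₀(r/r_ref), then add intensities.
vacuum pump: 89 − 20·log₁₀(10.4/1.4) = 89 − 17.42 = 71.58 dB SPL.
CNC lathe: 83 − 20·log₁₀(18.5/1.4) = 83 − 22.42 = 60.58 dB SPL.
diesel generator: 94 − 20·log₁₀(13.5/1.4) = 94 − 19.68 = 74.32 dB SPL.
Σ 10^(L/10) = 4.255e+07 → L_total = 10·log₁₀(4.255e+07) = 76.29 dB SPL.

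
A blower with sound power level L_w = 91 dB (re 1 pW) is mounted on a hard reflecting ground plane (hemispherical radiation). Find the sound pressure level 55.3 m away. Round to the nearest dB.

48 dB

The power spreads over a hemisphere of area 2π·r², so L_p = L_w − 10·log₁₀(2π·r²).
2π·r² = 1.921e+04 m², 10·log₁₀ of that is 42.836 dB.
L_p = 91 − 42.836 = 48.16 dB.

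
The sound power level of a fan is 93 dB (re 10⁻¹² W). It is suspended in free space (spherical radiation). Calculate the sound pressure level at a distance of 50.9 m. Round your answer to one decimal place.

47.9 dB

Free-field spherical radiation: L_p = L_w − 10·log₁₀(4π·r²), r = 50.9 m.
4π·r² = 3.256e+04 m², 10·log₁₀ of that is 45.126 dB.
L_p = 93 − 45.126 = 47.87 dB.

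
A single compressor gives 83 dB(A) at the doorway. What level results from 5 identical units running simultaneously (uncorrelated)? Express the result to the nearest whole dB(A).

90 dB(A)

With 5 equal, uncorrelated contributions the intensity is 5× that of one unit, giving a rise of 10·log₁₀ 5.
L_total = 83 + 10·log₁₀(5) = 83 + 6.990 = 89.99 dB(A).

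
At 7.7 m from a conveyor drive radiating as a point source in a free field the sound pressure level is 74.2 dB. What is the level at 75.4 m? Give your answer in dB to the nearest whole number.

54 dB

Spherical spreading from a point source gives a 20·log₁₀(r₂/r₁) drop.
L₂ = 74.2 − 20·log₁₀(75.4/7.7) = 74.2 − 19.818 = 54.38 dB.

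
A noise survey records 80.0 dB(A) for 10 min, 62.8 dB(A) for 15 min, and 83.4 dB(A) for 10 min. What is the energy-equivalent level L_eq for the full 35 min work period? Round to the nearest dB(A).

L_eq = 10·log₁₀[(1/T)·Σ tᵢ·10^(Lᵢ/10)] with T = 35 min.
Σ tᵢ·10^(Lᵢ/10) = 10·10^(80.0/10) + 15·10^(62.8/10) + 10·10^(83.4/10) = 3.216e+09.
L_eq = 10·log₁₀(3.216e+09/35) = 79.63 dB(A).

80 dB(A)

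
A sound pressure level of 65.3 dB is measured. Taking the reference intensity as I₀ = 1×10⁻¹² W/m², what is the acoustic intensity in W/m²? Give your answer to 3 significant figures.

L = 10·log₁₀(I/I₀) ⇒ I = I₀·10^(L/10) = 10⁻¹² × 10^6.53.

3.39e-06 W/m²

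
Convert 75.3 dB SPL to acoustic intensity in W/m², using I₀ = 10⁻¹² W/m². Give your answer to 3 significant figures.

3.39e-05 W/m²

I = I₀·10^(L/10) = 10⁻¹² × 10^(75.3/10) = 10^(-4.470).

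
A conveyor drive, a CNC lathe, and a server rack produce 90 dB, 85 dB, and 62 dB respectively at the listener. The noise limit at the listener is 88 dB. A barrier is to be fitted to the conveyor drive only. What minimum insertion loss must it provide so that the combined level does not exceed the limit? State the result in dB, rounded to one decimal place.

5.0 dB

Fixed contribution from the other sources: Σ 10^(L/10) = 10^(85/10) + 10^(62/10) = 3.178e+08 (85.02 dB).
To meet 88 dB overall, the treated conveyor drive may contribute at most 10^(88/10) − 3.178e+08 = 3.131e+08, i.e. 84.96 dB.
So the conveyor drive must be reduced from 90 to 84.96 dB: IL = 5.04 dB.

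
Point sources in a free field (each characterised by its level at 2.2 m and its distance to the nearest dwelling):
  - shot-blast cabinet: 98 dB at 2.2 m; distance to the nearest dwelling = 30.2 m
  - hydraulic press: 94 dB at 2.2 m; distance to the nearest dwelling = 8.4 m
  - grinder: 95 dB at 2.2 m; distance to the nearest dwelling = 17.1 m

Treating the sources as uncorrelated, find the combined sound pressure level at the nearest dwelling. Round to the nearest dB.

Apply inverse-square spreading to bring every level to the receiver, then sum 10^(L/10).
shot-blast cabinet: 98 − 20·log₁₀(30.2/2.2) = 98 − 22.75 = 75.25 dB.
hydraulic press: 94 − 20·log₁₀(8.4/2.2) = 94 − 11.64 = 82.36 dB.
grinder: 95 − 20·log₁₀(17.1/2.2) = 95 − 17.81 = 77.19 dB.
Σ 10^(L/10) = 2.581e+08 → L_total = 10·log₁₀(2.581e+08) = 84.12 dB.

84 dB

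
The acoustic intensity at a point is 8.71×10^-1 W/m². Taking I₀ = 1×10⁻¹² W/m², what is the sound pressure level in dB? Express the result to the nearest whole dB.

119 dB

Dividing by I₀ shifts the exponent by 12: I/I₀ = 8.71×10^11.
L = 10·(0.9400 + 11) = 119.40 dB.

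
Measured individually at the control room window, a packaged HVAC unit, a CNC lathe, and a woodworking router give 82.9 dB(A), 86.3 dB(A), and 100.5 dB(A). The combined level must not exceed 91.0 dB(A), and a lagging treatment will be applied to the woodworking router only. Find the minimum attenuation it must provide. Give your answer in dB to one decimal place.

Everything except the woodworking router sums to 10^(82.9/10) + 10^(86.3/10) = 6.216e+08 in linear terms, 87.93 dB(A).
The limit corresponds to 10^(91.0/10) = 1.259e+09; subtracting the fixed part leaves 6.374e+08 for the woodworking router, i.e. 88.04 dB(A).
So the woodworking router must be reduced from 100.5 to 88.04 dB(A): IL = 12.46 dB.

12.5 dB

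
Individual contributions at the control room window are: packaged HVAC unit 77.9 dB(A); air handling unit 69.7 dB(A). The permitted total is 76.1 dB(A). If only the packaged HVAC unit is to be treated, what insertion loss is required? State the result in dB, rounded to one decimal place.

Fixed contribution from the other source: Σ 10^(L/10) = 10^(69.7/10) = 9.333e+06 (69.70 dB(A)).
The limit corresponds to 10^(76.1/10) = 4.074e+07; subtracting the fixed part leaves 3.141e+07 for the packaged HVAC unit, i.e. 74.97 dB(A).
Required insertion loss = 77.9 − 74.97 = 2.93 dB.

2.9 dB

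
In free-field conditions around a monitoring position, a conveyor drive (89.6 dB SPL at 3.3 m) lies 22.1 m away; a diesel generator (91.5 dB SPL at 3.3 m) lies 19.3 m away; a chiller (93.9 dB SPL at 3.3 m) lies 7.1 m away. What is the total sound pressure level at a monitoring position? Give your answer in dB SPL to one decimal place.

87.7 dB SPL

First find each source's level at the receiver (point-source: −20·log₁₀(r/r_ref)), then combine on an intensity basis.
conveyor drive: 89.6 − 20·log₁₀(22.1/3.3) = 89.6 − 16.52 = 73.08 dB SPL.
diesel generator: 91.5 − 20·log₁₀(19.3/3.3) = 91.5 − 15.34 = 76.16 dB SPL.
chiller: 93.9 − 20·log₁₀(7.1/3.3) = 93.9 − 6.65 = 87.25 dB SPL.
Σ 10^(L/10) = 5.919e+08 → L_total = 10·log₁₀(5.919e+08) = 87.72 dB SPL.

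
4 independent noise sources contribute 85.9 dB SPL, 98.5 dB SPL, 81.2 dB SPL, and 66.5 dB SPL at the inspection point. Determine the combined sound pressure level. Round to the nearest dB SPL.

Incoherent sources combine by intensity addition: L_total = 10·log₁₀(Σ 10^(L_i/10)).
Σ 10^(L/10) = 10^(85.9/10) + 10^(98.5/10) + 10^(81.2/10) + 10^(66.5/10) = 7.605e+09.
L_total = 10·log₁₀(7.605e+09) = 98.81 dB SPL.

99 dB SPL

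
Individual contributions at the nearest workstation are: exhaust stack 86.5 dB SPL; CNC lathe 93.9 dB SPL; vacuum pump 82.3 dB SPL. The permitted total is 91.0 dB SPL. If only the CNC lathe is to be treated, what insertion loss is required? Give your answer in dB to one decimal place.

The untreated sources together contribute 10^(86.5/10) + 10^(82.3/10) = 6.165e+08, i.e. 87.90 dB SPL.
The limit corresponds to 10^(91.0/10) = 1.259e+09; subtracting the fixed part leaves 6.424e+08 for the CNC lathe, i.e. 88.08 dB SPL.
So the CNC lathe must be reduced from 93.9 to 88.08 dB SPL: IL = 5.82 dB.

5.8 dB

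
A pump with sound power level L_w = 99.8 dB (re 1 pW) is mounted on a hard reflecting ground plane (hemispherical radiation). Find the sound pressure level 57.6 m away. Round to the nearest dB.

Free-field hemispherical radiation: L_p = L_w − 10·log₁₀(2π·r²), r = 57.6 m.
2π·r² = 2.085e+04 m², 10·log₁₀ of that is 43.190 dB.
L_p = 99.8 − 43.190 = 56.61 dB.

57 dB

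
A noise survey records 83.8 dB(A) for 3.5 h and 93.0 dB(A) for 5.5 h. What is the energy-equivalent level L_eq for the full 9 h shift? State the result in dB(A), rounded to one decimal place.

The energy average is taken in the linear domain: L_eq = 10·log₁₀[(Σ tᵢ·10^(Lᵢ/10))/T], T = 9 h.
Σ tᵢ·10^(Lᵢ/10) = 3.5·10^(83.8/10) + 5.5·10^(93.0/10) = 1.181e+10.
L_eq = 10·log₁₀(1.181e+10/9) = 91.18 dB(A).

91.2 dB(A)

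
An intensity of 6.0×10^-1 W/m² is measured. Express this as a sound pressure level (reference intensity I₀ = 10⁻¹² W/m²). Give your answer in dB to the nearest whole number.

I/I₀ = 6.0×10^-1/10⁻¹² = 6.0×10^11, and L = 10·log₁₀(I/I₀).
L = 10·(0.7782 + 11) = 117.78 dB.

118 dB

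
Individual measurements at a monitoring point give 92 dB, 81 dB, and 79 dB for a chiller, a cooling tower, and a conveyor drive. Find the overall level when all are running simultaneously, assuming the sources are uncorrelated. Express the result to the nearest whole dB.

For uncorrelated sources the intensities add, so convert each level to linear form, sum, and take 10·log₁₀ of the total.
Σ 10^(L/10) = 10^(92/10) + 10^(81/10) + 10^(79/10) = 1.790e+09.
L_total = 10·log₁₀(1.790e+09) = 92.53 dB.

93 dB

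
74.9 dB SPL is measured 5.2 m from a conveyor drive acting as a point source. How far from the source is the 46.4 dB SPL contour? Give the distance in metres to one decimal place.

For a point source L₁ − L₂ = 20·log₁₀(r₂/r₁), so r₂ = r₁·10^((L₁−L₂)/20).
r₂ = 5.2·10^((74.9−46.4)/20) = 5.2·10^(28.5/20) = 138.36 m.

138.4 m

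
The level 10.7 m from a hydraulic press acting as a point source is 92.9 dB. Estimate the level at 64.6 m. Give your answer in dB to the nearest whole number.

Spherical spreading from a point source gives a 20·log₁₀(r₂/r₁) drop.
L₂ = 92.9 − 20·log₁₀(64.6/10.7) = 92.9 − 15.617 = 77.28 dB.

77 dB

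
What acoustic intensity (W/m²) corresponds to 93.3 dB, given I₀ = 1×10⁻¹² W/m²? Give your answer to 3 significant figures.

0.00214 W/m²

I = I₀·10^(L/10) = 10⁻¹² × 10^(93.3/10) = 10^(-2.670).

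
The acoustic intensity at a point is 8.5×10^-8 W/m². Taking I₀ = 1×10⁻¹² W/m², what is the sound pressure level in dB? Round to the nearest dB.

L = 10·log₁₀(I/I₀) = 10·log₁₀(8.5×10^-8/10⁻¹²) = 10·log₁₀(8.5×10^4).
L = 10·(0.9294 + 4) = 49.29 dB.

49 dB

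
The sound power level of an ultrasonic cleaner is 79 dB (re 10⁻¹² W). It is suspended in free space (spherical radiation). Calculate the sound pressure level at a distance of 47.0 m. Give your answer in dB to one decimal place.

34.6 dB

Free-field spherical radiation: L_p = L_w − 10·log₁₀(4π·r²), r = 47.0 m.
4π·r² = 2.776e+04 m², 10·log₁₀ of that is 44.434 dB.
L_p = 79 − 44.434 = 34.57 dB.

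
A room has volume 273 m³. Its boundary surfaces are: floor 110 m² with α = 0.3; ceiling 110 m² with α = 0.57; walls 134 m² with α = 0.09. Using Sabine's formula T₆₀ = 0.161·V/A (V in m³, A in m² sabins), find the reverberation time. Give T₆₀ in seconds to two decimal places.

Total absorption A = 110·0.3 + 110·0.57 + 134·0.09 = 107.76 m² sabins.
T₆₀ = 0.161 × 273 / 107.76 = 0.408 s.

0.41 s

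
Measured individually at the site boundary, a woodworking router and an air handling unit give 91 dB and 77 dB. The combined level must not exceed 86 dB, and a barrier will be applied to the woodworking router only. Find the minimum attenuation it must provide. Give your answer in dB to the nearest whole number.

The untreated sources together contribute 10^(77/10) = 5.012e+07, i.e. 77.00 dB.
The limit corresponds to 10^(86/10) = 3.981e+08; subtracting the fixed part leaves 3.480e+08 for the woodworking router, i.e. 85.42 dB.
So the woodworking router must be reduced from 91 to 85.42 dB: IL = 5.58 dB.

6 dB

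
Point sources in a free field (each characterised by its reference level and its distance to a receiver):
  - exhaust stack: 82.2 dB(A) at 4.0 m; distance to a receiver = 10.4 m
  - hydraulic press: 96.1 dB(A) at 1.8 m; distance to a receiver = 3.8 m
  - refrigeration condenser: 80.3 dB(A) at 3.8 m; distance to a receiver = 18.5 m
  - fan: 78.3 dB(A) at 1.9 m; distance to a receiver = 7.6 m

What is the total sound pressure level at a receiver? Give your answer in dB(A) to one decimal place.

Apply inverse-square spreading to bring every level to the receiver, then sum 10^(L/10).
exhaust stack: 82.2 − 20·log₁₀(10.4/4.0) = 82.2 − 8.30 = 73.90 dB(A).
hydraulic press: 96.1 − 20·log₁₀(3.8/1.8) = 96.1 − 6.49 = 89.61 dB(A).
refrigeration condenser: 80.3 − 20·log₁₀(18.5/3.8) = 80.3 − 13.75 = 66.55 dB(A).
fan: 78.3 − 20·log₁₀(7.6/1.9) = 78.3 − 12.04 = 66.26 dB(A).
Σ 10^(L/10) = 9.474e+08 → L_total = 10·log₁₀(9.474e+08) = 89.77 dB(A).

89.8 dB(A)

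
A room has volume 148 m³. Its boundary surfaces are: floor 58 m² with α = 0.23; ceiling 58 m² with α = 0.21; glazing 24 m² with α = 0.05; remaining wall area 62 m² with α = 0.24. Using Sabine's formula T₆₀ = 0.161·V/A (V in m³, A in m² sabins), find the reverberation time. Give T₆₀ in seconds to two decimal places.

Summing Sᵢαᵢ: 58·0.23 + 58·0.21 + 24·0.05 + 62·0.24 = 41.60 m².
T₆₀ = 0.161·V/A = 0.161·148/41.60 = 0.573 s.

0.57 s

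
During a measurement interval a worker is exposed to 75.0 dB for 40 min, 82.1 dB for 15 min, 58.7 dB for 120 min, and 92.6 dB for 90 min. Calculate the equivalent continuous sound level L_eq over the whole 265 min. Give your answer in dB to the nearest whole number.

L_eq = 10·log₁₀[(1/T)·Σ tᵢ·10^(Lᵢ/10)] with T = 265 min.
Σ tᵢ·10^(Lᵢ/10) = 40·10^(75.0/10) + 15·10^(82.1/10) + 120·10^(58.7/10) + 90·10^(92.6/10) = 1.676e+11.
L_eq = 10·log₁₀(1.676e+11/265) = 88.01 dB.

88 dB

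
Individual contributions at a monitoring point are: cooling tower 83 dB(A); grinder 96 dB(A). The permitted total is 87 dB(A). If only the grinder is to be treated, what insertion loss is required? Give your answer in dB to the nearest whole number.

Everything except the grinder sums to 10^(83/10) = 1.995e+08 in linear terms, 83.00 dB(A).
The limit corresponds to 10^(87/10) = 5.012e+08; subtracting the fixed part leaves 3.017e+08 for the grinder, i.e. 84.80 dB(A).
So the grinder must be reduced from 96 to 84.80 dB(A): IL = 11.20 dB.

11 dB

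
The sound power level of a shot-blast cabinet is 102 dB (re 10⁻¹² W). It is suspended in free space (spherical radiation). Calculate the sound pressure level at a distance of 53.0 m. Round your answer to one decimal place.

L_p = L_w − 10·log₁₀(4π·r²) with r = 53.0 m.
4π·r² = 3.53e+04 m², 10·log₁₀ of that is 45.478 dB.
L_p = 102 − 45.478 = 56.52 dB.

56.5 dB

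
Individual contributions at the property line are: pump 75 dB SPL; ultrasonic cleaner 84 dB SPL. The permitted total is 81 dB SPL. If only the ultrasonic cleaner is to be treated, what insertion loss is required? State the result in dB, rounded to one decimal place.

4.3 dB

The untreated sources together contribute 10^(75/10) = 3.162e+07, i.e. 75.00 dB SPL.
To meet 81 dB SPL overall, the treated ultrasonic cleaner may contribute at most 10^(81/10) − 3.162e+07 = 9.427e+07, i.e. 79.74 dB SPL.
Required insertion loss = 84 − 79.74 = 4.26 dB.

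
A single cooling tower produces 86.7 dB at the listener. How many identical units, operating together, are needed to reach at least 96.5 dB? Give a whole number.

Need L₁ + 10·log₁₀ N ≥ 96.5, i.e. log₁₀ N ≥ 0.98.
N ≥ 10^(9.8/10) = 9.550, so N = 10.

10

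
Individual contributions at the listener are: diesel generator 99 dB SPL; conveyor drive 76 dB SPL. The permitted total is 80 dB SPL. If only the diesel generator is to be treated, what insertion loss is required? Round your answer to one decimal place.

Everything except the diesel generator sums to 10^(76/10) = 3.981e+07 in linear terms, 76.00 dB SPL.
The limit corresponds to 10^(80/10) = 1.000e+08; subtracting the fixed part leaves 6.019e+07 for the diesel generator, i.e. 77.80 dB SPL.
So the diesel generator must be reduced from 99 to 77.80 dB SPL: IL = 21.20 dB.

21.2 dB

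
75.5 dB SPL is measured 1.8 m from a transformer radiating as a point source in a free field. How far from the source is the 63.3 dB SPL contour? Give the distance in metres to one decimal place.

7.3 m

For a point source L₁ − L₂ = 20·log₁₀(r₂/r₁), so r₂ = r₁·10^((L₁−L₂)/20).
r₂ = 1.8·10^((75.5−63.3)/20) = 1.8·10^(12.2/20) = 7.33 m.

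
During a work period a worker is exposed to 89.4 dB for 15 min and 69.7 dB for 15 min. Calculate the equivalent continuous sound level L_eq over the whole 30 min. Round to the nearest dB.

Weight each interval's intensity by its duration and average over T = 30 min:
Σ tᵢ·10^(Lᵢ/10) = 15·10^(89.4/10) + 15·10^(69.7/10) = 1.320e+10.
L_eq = 10·log₁₀(1.320e+10/30) = 86.44 dB.

86 dB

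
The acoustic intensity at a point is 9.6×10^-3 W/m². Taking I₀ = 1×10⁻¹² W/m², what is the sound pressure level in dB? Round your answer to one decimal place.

L = 10·log₁₀(I/I₀) = 10·log₁₀(9.6×10^-3/10⁻¹²) = 10·log₁₀(9.6×10^9).
L = 10·(0.9823 + 9) = 99.82 dB.

99.8 dB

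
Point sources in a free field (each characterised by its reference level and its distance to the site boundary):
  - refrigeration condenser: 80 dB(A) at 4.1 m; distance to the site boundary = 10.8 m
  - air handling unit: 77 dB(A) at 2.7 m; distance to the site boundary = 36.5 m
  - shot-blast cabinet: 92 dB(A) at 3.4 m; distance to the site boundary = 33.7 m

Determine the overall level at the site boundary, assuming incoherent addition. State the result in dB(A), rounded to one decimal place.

74.9 dB(A)

First find each source's level at the receiver (point-source: −20·log₁₀(r/r_ref)), then combine on an intensity basis.
refrigeration condenser: 80 − 20·log₁₀(10.8/4.1) = 80 − 8.41 = 71.59 dB(A).
air handling unit: 77 − 20·log₁₀(36.5/2.7) = 77 − 22.62 = 54.38 dB(A).
shot-blast cabinet: 92 − 20·log₁₀(33.7/3.4) = 92 − 19.92 = 72.08 dB(A).
Σ 10^(L/10) = 3.082e+07 → L_total = 10·log₁₀(3.082e+07) = 74.89 dB(A).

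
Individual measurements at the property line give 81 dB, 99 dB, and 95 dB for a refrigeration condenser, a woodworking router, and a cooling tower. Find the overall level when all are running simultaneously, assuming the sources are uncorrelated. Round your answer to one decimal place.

Incoherent sources combine by intensity addition: L_total = 10·log₁₀(Σ 10^(L_i/10)).
Σ 10^(L/10) = 10^(81/10) + 10^(99/10) + 10^(95/10) = 1.123e+10.
L_total = 10·log₁₀(1.123e+10) = 100.50 dB.

100.5 dB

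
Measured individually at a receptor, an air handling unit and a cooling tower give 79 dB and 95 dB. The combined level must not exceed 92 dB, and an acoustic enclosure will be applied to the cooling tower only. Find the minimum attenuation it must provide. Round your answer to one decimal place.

The untreated sources together contribute 10^(79/10) = 7.943e+07, i.e. 79.00 dB.
To meet 92 dB overall, the treated cooling tower may contribute at most 10^(92/10) − 7.943e+07 = 1.505e+09, i.e. 91.78 dB.
Required insertion loss = 95 − 91.78 = 3.22 dB.

3.2 dB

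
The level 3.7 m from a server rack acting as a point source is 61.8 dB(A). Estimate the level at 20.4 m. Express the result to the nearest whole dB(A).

Point-source attenuation: ΔL = 20·log₁₀(r₂/r₁) = 20·log₁₀(20.4/3.7) = 14.829 dB.
L₂ = 61.8 − 20·log₁₀(20.4/3.7) = 61.8 − 14.829 = 46.97 dB(A).

47 dB(A)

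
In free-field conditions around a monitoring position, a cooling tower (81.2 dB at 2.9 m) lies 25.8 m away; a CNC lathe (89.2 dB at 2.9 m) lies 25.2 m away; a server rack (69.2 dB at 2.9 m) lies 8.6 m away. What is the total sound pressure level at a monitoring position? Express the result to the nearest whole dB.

71 dB

Propagate each source to the receiver with L = L_ref − 20·log₁₀(r/r_ref), then add intensities.
cooling tower: 81.2 − 20·log₁₀(25.8/2.9) = 81.2 − 18.98 = 62.22 dB.
CNC lathe: 89.2 − 20·log₁₀(25.2/2.9) = 89.2 − 18.78 = 70.42 dB.
server rack: 69.2 − 20·log₁₀(8.6/2.9) = 69.2 − 9.44 = 59.76 dB.
Σ 10^(L/10) = 1.363e+07 → L_total = 10·log₁₀(1.363e+07) = 71.34 dB.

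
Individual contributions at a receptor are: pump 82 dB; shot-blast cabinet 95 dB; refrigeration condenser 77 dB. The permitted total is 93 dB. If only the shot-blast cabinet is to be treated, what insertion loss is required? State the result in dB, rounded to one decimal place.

Everything except the shot-blast cabinet sums to 10^(82/10) + 10^(77/10) = 2.086e+08 in linear terms, 83.19 dB.
The limit corresponds to 10^(93/10) = 1.995e+09; subtracting the fixed part leaves 1.787e+09 for the shot-blast cabinet, i.e. 92.52 dB.
So the shot-blast cabinet must be reduced from 95 to 92.52 dB: IL = 2.48 dB.

2.5 dB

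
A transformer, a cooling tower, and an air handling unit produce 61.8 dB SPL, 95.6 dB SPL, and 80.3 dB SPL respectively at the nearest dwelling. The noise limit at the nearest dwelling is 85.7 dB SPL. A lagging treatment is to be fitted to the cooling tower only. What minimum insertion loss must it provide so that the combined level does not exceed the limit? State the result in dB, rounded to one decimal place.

Everything except the cooling tower sums to 10^(61.8/10) + 10^(80.3/10) = 1.087e+08 in linear terms, 80.36 dB SPL.
The limit corresponds to 10^(85.7/10) = 3.715e+08; subtracting the fixed part leaves 2.629e+08 for the cooling tower, i.e. 84.20 dB SPL.
So the cooling tower must be reduced from 95.6 to 84.20 dB SPL: IL = 11.40 dB.

11.4 dB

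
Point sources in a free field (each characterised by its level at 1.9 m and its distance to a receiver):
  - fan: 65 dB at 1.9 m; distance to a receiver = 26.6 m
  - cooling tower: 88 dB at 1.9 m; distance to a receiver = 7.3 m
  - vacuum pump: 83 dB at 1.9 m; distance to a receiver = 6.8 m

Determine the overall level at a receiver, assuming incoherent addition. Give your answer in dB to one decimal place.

77.7 dB

Apply inverse-square spreading to bring every level to the receiver, then sum 10^(L/10).
fan: 65 − 20·log₁₀(26.6/1.9) = 65 − 22.92 = 42.08 dB.
cooling tower: 88 − 20·log₁₀(7.3/1.9) = 88 − 11.69 = 76.31 dB.
vacuum pump: 83 − 20·log₁₀(6.8/1.9) = 83 − 11.08 = 71.92 dB.
Σ 10^(L/10) = 5.834e+07 → L_total = 10·log₁₀(5.834e+07) = 77.66 dB.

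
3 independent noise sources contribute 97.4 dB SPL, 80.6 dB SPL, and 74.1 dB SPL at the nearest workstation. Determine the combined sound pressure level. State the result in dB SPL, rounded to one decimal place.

97.5 dB SPL

Incoherent sources combine by intensity addition: L_total = 10·log₁₀(Σ 10^(L_i/10)).
Σ 10^(L/10) = 10^(97.4/10) + 10^(80.6/10) + 10^(74.1/10) = 5.636e+09.
L_total = 10·log₁₀(5.636e+09) = 97.51 dB SPL.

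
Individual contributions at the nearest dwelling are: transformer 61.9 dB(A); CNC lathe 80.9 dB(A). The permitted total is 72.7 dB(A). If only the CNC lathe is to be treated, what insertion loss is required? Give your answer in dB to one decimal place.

Fixed contribution from the other source: Σ 10^(L/10) = 10^(61.9/10) = 1.549e+06 (61.90 dB(A)).
The limit corresponds to 10^(72.7/10) = 1.862e+07; subtracting the fixed part leaves 1.707e+07 for the CNC lathe, i.e. 72.32 dB(A).
So the CNC lathe must be reduced from 80.9 to 72.32 dB(A): IL = 8.58 dB.

8.6 dB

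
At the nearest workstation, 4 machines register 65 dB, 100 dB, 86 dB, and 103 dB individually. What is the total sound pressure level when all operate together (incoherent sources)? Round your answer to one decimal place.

104.8 dB

Incoherent sources combine by intensity addition: L_total = 10·log₁₀(Σ 10^(L_i/10)).
Σ 10^(L/10) = 10^(65/10) + 10^(100/10) + 10^(86/10) + 10^(103/10) = 3.035e+10.
L_total = 10·log₁₀(3.035e+10) = 104.82 dB.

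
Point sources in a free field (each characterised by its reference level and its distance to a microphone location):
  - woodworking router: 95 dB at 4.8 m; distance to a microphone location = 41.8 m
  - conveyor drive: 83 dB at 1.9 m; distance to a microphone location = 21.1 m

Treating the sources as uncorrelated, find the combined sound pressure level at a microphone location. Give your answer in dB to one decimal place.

76.4 dB

Apply inverse-square spreading to bring every level to the receiver, then sum 10^(L/10).
woodworking router: 95 − 20·log₁₀(41.8/4.8) = 95 − 18.80 = 76.20 dB.
conveyor drive: 83 − 20·log₁₀(21.1/1.9) = 83 − 20.91 = 62.09 dB.
Σ 10^(L/10) = 4.332e+07 → L_total = 10·log₁₀(4.332e+07) = 76.37 dB.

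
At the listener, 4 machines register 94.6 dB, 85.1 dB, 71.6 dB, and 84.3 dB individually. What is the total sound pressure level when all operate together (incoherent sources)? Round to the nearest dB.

Incoherent sources combine by intensity addition: L_total = 10·log₁₀(Σ 10^(L_i/10)).
Σ 10^(L/10) = 10^(94.6/10) + 10^(85.1/10) + 10^(71.6/10) + 10^(84.3/10) = 3.491e+09.
L_total = 10·log₁₀(3.491e+09) = 95.43 dB.

95 dB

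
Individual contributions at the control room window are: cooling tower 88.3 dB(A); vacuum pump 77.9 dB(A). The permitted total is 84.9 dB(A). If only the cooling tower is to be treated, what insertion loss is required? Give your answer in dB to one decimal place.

4.4 dB

The untreated sources together contribute 10^(77.9/10) = 6.166e+07, i.e. 77.90 dB(A).
To meet 84.9 dB(A) overall, the treated cooling tower may contribute at most 10^(84.9/10) − 6.166e+07 = 2.474e+08, i.e. 83.93 dB(A).
Required insertion loss = 88.3 − 83.93 = 4.37 dB.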